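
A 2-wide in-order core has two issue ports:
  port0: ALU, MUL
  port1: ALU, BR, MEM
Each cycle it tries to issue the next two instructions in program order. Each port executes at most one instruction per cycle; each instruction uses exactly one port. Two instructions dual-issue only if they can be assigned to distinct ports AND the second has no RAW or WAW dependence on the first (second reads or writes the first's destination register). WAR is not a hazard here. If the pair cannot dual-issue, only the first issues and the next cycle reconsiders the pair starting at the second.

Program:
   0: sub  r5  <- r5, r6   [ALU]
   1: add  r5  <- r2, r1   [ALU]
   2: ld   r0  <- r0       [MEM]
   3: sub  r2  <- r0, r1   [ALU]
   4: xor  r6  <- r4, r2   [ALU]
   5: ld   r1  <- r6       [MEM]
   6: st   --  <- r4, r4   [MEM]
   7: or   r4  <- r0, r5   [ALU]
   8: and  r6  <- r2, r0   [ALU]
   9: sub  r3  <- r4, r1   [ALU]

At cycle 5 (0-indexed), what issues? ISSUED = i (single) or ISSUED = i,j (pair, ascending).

#0 head=0: sub.ALU i0 WAW r5
#1 head=1: add.ALU/ld.MEM i1&i2 dual
#2 head=3: sub.ALU i3 RAW r2
#3 head=4: xor.ALU i4 RAW r6
#4 head=5: ld.MEM i5 no-port MEM/MEM
#5 head=6: st.MEM/or.ALU i6&i7 dual
#6 head=8: and.ALU/sub.ALU i8&i9 dual

ISSUED = 6,7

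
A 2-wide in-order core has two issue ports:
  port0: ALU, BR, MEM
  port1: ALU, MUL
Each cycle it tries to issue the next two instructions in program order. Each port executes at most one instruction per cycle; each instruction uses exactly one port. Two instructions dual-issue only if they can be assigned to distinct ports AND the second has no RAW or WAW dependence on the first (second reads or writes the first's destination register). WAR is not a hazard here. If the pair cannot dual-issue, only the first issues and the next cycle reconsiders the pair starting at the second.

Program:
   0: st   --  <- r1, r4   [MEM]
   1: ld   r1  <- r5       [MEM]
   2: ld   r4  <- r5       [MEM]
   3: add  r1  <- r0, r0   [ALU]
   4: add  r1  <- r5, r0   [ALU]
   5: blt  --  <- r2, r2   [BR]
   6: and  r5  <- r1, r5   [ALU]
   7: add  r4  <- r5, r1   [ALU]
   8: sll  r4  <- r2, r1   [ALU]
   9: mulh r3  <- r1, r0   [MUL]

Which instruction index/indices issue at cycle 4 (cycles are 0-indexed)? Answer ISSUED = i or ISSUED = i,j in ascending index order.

0. st @i0  | no-port MEM/MEM
1. ld @i1  | no-port MEM/MEM
2. ld/add @i2&i3  | 2-wide
3. add/blt @i4&i5  | 2-wide
4. and @i6  | RAW r5
5. add @i7  | WAW r4
6. sll/mulh @i8&i9  | 2-wide

ISSUED = 6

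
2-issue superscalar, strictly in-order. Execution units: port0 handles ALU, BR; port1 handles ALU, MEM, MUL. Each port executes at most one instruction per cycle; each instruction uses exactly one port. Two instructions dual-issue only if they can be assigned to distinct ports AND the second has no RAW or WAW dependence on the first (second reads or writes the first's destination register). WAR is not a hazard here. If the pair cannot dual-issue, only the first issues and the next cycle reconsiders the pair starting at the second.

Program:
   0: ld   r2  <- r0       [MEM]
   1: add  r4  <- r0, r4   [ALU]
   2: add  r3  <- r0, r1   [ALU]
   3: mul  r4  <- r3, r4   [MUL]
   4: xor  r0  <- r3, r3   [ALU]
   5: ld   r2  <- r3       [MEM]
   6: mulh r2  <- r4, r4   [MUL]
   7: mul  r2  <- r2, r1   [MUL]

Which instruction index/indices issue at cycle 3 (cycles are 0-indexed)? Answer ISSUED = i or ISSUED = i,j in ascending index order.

ISSUED = 5

  cy0 -> i0&i1 (ld.MEM/add.ALU) dual
  cy1 -> i2 (add.ALU) RAW r3
  cy2 -> i3&i4 (mul.MUL/xor.ALU) dual
  cy3 -> i5 (ld.MEM) no-port MEM/MUL
  cy4 -> i6 (mulh.MUL) no-port MUL/MUL
  cy5 -> i7 (mul.MUL) tail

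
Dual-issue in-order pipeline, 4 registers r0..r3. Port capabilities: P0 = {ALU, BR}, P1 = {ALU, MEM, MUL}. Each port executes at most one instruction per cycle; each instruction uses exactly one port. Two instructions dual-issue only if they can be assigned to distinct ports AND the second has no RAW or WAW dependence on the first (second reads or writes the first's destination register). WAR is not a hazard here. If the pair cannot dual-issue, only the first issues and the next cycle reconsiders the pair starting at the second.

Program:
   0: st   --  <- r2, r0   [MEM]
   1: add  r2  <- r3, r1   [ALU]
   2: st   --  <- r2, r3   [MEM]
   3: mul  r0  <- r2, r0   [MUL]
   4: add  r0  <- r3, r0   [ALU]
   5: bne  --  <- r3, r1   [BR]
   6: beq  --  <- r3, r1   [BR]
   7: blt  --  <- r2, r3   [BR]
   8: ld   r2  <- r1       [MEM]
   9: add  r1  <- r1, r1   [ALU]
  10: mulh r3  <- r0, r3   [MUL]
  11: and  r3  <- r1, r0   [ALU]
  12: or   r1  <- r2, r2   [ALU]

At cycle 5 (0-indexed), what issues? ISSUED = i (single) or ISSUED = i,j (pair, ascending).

  cy0 -> i0,i1 (st.MEM/add.ALU) pair
  cy1 -> i2 (st.MEM) no-port MEM/MUL
  cy2 -> i3 (mul.MUL) RAW+WAW r0
  cy3 -> i4,i5 (add.ALU/bne.BR) pair
  cy4 -> i6 (beq.BR) no-port BR/BR
  cy5 -> i7,i8 (blt.BR/ld.MEM) pair
  cy6 -> i9,i10 (add.ALU/mulh.MUL) pair
  cy7 -> i11,i12 (and.ALU/or.ALU) pair

ISSUED = 7,8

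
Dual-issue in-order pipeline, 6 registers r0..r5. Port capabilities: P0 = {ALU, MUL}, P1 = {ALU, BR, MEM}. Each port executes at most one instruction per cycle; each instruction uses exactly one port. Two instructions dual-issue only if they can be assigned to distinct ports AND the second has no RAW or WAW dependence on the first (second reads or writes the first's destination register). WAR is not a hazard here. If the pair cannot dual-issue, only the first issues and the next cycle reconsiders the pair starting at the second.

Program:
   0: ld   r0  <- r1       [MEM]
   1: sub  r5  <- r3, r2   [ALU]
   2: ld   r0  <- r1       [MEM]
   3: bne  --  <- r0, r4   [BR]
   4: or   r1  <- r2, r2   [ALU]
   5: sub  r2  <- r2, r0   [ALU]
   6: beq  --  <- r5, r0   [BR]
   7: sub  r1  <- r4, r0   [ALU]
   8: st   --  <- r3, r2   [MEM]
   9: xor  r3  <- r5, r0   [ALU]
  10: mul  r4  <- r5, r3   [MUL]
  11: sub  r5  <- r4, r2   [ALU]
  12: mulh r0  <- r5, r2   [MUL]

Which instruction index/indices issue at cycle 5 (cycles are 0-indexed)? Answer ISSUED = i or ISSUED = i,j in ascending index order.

c0: i0&i1 ld.MEM+sub.ALU  2-wide
c1: i2 ld.MEM  no-port MEM/BR
c2: i3&i4 bne.BR+or.ALU  2-wide
c3: i5&i6 sub.ALU+beq.BR  2-wide
c4: i7&i8 sub.ALU+st.MEM  2-wide
c5: i9 xor.ALU  RAW r3
c6: i10 mul.MUL  RAW r4
c7: i11 sub.ALU  RAW r5
c8: i12 mulh.MUL  tail

ISSUED = 9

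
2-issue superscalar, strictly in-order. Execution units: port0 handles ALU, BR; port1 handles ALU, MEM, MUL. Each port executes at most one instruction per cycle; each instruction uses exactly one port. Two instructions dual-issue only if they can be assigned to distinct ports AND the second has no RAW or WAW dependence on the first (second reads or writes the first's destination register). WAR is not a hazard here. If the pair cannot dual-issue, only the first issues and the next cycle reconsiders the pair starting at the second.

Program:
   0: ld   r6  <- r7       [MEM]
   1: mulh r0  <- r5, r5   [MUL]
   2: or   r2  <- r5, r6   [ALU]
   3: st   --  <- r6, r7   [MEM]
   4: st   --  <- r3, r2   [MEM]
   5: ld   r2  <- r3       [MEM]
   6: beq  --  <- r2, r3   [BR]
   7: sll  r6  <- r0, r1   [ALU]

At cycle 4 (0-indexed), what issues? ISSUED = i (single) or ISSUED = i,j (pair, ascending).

ISSUED = 5

t=0 i0:ld.MEM ; no-port MEM/MUL
t=1 i1&i2:mulh.MUL/or.ALU ; 2-wide
t=2 i3:st.MEM ; no-port MEM/MEM
t=3 i4:st.MEM ; no-port MEM/MEM
t=4 i5:ld.MEM ; RAW r2
t=5 i6&i7:beq.BR/sll.ALU ; 2-wide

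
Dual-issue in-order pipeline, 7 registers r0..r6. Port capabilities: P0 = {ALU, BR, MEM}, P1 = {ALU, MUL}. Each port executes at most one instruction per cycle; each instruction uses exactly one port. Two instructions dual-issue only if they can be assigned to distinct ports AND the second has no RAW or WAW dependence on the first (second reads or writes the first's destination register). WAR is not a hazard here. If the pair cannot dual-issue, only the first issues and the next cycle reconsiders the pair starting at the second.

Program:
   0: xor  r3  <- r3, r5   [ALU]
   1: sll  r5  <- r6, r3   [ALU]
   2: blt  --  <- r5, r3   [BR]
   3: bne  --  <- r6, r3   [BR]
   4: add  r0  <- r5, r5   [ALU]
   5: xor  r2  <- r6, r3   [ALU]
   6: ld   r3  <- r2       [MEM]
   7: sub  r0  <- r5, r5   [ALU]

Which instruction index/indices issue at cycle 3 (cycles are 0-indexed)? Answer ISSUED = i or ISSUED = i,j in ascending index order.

ISSUED = 3,4

#0 head=0: xor i0 RAW r3
#1 head=1: sll i1 RAW r5
#2 head=2: blt i2 no-port BR/BR
#3 head=3: bne+add i3&i4 pair
#4 head=5: xor i5 RAW r2
#5 head=6: ld+sub i6&i7 pair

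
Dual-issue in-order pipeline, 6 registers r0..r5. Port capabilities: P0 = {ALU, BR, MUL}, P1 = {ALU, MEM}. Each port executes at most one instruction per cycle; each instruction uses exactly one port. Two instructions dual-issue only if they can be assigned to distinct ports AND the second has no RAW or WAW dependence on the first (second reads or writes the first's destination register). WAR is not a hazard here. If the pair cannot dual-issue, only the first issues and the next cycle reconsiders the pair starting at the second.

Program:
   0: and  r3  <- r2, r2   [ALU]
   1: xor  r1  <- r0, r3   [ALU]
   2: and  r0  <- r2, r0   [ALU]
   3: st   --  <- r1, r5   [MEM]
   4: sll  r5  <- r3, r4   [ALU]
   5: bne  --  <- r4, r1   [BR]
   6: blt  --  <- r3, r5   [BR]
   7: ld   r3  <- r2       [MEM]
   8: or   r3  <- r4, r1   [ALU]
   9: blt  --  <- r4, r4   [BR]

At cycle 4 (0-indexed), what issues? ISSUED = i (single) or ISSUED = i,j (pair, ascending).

  cy0 -> i0 (and) RAW r3
  cy1 -> i1+i2 (xor;and) 2-wide
  cy2 -> i3+i4 (st;sll) 2-wide
  cy3 -> i5 (bne) no-port BR/BR
  cy4 -> i6+i7 (blt;ld) 2-wide
  cy5 -> i8+i9 (or;blt) 2-wide

ISSUED = 6,7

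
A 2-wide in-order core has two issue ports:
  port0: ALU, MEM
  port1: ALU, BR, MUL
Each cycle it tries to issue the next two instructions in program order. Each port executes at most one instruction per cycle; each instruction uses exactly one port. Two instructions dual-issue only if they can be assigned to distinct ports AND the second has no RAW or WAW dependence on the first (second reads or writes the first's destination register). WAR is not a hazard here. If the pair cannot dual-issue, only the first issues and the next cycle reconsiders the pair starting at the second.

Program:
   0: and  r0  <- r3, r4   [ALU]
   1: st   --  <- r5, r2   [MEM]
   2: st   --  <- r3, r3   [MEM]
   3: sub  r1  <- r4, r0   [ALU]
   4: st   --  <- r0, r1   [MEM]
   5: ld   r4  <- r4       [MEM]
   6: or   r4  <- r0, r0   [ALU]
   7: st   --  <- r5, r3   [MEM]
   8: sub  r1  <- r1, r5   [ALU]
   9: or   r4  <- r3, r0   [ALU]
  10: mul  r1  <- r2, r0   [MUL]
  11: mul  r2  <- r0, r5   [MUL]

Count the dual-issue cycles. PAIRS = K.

0. and/st @i0&i1  | dual
1. st/sub @i2&i3  | dual
2. st @i4  | no-port MEM/MEM
3. ld @i5  | WAW r4
4. or/st @i6&i7  | dual
5. sub/or @i8&i9  | dual
6. mul @i10  | no-port MUL/MUL
7. mul @i11  | tail

PAIRS = 4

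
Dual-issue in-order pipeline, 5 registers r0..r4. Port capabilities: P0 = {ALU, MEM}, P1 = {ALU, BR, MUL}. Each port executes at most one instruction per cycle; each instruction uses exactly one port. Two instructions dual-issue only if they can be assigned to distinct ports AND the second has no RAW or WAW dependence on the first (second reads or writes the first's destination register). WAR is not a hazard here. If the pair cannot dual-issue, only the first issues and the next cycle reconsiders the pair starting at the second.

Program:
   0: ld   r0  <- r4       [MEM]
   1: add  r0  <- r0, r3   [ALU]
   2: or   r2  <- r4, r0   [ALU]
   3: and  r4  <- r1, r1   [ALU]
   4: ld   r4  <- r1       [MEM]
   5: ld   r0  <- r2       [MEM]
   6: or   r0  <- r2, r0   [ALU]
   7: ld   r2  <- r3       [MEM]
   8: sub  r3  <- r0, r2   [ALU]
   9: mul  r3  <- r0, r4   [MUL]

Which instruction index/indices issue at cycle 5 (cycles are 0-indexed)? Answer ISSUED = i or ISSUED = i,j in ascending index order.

ISSUED = 6,7

t=0 i0:ld ; RAW+WAW r0
t=1 i1:add ; RAW r0
t=2 i2,i3:or+and ; pair
t=3 i4:ld ; no-port MEM/MEM
t=4 i5:ld ; RAW+WAW r0
t=5 i6,i7:or+ld ; pair
t=6 i8:sub ; WAW r3
t=7 i9:mul ; tail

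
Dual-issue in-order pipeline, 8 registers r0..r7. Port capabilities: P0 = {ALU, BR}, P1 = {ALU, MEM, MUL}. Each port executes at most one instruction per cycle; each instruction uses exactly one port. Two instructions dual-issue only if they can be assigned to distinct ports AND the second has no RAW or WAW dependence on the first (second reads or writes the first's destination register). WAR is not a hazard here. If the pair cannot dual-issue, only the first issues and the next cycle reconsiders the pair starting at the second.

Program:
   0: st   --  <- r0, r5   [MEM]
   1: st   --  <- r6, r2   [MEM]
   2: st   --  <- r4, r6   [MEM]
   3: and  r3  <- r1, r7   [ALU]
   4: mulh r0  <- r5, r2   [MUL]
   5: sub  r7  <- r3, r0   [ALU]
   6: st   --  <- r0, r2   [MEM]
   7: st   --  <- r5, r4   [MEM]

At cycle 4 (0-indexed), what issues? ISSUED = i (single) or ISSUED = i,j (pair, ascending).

t=0 i0:st.MEM ; no-port MEM/MEM
t=1 i1:st.MEM ; no-port MEM/MEM
t=2 i2&i3:st.MEM/and.ALU ; dual
t=3 i4:mulh.MUL ; RAW r0
t=4 i5&i6:sub.ALU/st.MEM ; dual
t=5 i7:st.MEM ; tail

ISSUED = 5,6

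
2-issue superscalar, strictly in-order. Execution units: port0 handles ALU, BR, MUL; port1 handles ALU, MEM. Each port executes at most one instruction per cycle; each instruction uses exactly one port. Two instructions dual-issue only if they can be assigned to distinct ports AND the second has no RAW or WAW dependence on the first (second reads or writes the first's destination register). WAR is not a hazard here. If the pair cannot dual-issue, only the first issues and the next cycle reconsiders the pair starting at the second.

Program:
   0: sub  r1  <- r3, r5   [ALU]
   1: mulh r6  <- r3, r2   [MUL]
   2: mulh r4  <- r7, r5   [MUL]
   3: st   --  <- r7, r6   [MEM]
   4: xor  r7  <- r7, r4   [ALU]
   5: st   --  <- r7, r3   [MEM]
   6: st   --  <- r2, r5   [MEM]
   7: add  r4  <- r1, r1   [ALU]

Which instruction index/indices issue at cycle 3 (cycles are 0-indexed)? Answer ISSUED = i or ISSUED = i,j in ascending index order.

ISSUED = 5

[0] i0/i1  sub;mulh  -- 2-wide
[1] i2/i3  mulh;st  -- 2-wide
[2] i4  xor  -- RAW r7
[3] i5  st  -- no-port MEM/MEM
[4] i6/i7  st;add  -- 2-wide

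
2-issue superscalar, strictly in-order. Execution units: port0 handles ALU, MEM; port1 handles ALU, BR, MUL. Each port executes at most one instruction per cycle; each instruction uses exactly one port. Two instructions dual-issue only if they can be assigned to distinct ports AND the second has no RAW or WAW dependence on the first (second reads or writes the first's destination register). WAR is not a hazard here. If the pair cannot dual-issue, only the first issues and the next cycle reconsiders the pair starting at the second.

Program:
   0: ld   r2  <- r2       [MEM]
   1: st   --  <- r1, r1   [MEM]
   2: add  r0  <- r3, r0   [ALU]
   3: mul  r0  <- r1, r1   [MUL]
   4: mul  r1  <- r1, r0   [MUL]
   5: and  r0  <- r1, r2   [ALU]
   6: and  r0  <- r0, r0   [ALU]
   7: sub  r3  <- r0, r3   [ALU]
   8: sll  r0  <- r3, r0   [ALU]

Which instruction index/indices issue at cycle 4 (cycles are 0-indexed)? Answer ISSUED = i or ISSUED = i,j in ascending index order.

ISSUED = 5

  cy0 -> i0 (ld.MEM) no-port MEM/MEM
  cy1 -> i1/i2 (st.MEM add.ALU) 2-wide
  cy2 -> i3 (mul.MUL) no-port MUL/MUL
  cy3 -> i4 (mul.MUL) RAW r1
  cy4 -> i5 (and.ALU) RAW+WAW r0
  cy5 -> i6 (and.ALU) RAW r0
  cy6 -> i7 (sub.ALU) RAW r3
  cy7 -> i8 (sll.ALU) tail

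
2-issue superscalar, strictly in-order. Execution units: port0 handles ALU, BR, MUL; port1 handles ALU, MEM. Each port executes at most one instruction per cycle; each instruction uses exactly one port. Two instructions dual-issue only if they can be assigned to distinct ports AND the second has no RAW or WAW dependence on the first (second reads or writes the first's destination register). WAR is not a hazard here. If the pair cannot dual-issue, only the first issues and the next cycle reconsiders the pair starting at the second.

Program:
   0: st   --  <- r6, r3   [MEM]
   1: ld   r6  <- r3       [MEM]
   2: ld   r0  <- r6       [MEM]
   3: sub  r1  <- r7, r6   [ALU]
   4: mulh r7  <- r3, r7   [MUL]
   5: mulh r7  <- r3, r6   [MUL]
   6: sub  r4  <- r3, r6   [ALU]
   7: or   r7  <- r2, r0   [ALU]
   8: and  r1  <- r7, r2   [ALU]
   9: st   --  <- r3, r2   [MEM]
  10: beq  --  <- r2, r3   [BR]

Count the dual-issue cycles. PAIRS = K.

PAIRS = 3

t=0 i0:st ; no-port MEM/MEM
t=1 i1:ld ; no-port MEM/MEM
t=2 i2,i3:ld;sub ; dual
t=3 i4:mulh ; no-port MUL/MUL
t=4 i5,i6:mulh;sub ; dual
t=5 i7:or ; RAW r7
t=6 i8,i9:and;st ; dual
t=7 i10:beq ; tail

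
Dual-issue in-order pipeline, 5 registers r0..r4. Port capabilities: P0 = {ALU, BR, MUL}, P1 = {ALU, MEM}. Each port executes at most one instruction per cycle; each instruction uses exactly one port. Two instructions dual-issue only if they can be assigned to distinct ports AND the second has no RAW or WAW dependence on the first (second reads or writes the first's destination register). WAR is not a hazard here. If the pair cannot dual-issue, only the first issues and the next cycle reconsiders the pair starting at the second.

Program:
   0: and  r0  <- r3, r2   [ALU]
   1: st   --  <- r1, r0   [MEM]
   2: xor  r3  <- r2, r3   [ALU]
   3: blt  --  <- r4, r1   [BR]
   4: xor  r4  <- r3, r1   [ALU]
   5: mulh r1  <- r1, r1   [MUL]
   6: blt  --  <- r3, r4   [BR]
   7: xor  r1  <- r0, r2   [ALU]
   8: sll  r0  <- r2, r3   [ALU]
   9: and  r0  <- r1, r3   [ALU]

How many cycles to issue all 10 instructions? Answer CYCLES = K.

#0 head=0: and i0 RAW r0
#1 head=1: st/xor i1+i2 2-wide
#2 head=3: blt/xor i3+i4 2-wide
#3 head=5: mulh i5 no-port MUL/BR
#4 head=6: blt/xor i6+i7 2-wide
#5 head=8: sll i8 WAW r0
#6 head=9: and i9 tail

CYCLES = 7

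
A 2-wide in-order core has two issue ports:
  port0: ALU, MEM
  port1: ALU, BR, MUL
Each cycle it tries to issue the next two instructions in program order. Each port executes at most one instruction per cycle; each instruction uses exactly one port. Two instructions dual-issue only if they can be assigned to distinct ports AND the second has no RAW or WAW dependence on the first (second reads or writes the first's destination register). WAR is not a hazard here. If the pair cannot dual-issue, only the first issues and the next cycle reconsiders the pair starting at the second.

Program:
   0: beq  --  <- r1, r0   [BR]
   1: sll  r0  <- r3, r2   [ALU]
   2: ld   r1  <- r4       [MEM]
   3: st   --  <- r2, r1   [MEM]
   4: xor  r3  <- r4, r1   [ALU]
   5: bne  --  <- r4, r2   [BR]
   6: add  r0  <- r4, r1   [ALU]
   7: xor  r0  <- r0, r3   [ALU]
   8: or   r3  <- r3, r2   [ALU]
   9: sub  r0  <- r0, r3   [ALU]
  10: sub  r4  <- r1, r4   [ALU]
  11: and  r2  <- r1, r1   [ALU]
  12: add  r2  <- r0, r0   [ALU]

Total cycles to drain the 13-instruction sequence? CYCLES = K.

CYCLES = 8

t=0 i0&i1:beq.BR sll.ALU ; 2-wide
t=1 i2:ld.MEM ; no-port MEM/MEM
t=2 i3&i4:st.MEM xor.ALU ; 2-wide
t=3 i5&i6:bne.BR add.ALU ; 2-wide
t=4 i7&i8:xor.ALU or.ALU ; 2-wide
t=5 i9&i10:sub.ALU sub.ALU ; 2-wide
t=6 i11:and.ALU ; WAW r2
t=7 i12:add.ALU ; tail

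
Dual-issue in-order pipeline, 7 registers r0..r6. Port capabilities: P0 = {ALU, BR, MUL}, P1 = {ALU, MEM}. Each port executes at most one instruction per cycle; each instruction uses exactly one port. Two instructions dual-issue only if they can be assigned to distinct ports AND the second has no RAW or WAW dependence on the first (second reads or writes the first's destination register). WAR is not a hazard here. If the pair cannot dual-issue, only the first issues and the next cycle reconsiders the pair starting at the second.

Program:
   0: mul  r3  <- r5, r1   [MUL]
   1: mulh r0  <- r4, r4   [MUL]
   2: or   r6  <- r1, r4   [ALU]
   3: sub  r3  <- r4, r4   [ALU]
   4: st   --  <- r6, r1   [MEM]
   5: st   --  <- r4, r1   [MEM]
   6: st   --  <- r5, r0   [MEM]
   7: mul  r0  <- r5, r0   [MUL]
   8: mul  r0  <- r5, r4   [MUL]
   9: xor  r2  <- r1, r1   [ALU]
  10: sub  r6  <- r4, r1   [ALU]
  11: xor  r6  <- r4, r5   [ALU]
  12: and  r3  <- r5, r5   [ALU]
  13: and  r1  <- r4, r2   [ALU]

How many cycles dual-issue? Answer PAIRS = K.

PAIRS = 5

t=0 i0:mul ; no-port MUL/MUL
t=1 i1+i2:mulh or ; pair
t=2 i3+i4:sub st ; pair
t=3 i5:st ; no-port MEM/MEM
t=4 i6+i7:st mul ; pair
t=5 i8+i9:mul xor ; pair
t=6 i10:sub ; WAW r6
t=7 i11+i12:xor and ; pair
t=8 i13:and ; tail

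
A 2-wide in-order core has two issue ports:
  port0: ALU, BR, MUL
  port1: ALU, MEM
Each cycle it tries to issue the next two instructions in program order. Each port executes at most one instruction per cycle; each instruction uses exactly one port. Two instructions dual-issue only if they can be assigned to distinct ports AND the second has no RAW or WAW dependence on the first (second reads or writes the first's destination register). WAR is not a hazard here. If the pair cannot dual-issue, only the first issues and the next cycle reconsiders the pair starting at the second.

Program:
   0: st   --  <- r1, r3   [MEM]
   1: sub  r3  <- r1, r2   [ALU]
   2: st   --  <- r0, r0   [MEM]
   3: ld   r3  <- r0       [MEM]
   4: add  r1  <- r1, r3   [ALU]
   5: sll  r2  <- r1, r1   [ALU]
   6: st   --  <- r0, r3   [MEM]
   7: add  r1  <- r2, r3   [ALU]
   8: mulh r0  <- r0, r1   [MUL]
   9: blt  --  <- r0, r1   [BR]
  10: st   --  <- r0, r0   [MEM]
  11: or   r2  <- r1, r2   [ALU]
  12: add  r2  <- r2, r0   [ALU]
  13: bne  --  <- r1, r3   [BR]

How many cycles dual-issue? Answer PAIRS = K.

  cy0 -> i0,i1 (st.MEM+sub.ALU) 2-wide
  cy1 -> i2 (st.MEM) no-port MEM/MEM
  cy2 -> i3 (ld.MEM) RAW r3
  cy3 -> i4 (add.ALU) RAW r1
  cy4 -> i5,i6 (sll.ALU+st.MEM) 2-wide
  cy5 -> i7 (add.ALU) RAW r1
  cy6 -> i8 (mulh.MUL) no-port MUL/BR
  cy7 -> i9,i10 (blt.BR+st.MEM) 2-wide
  cy8 -> i11 (or.ALU) RAW+WAW r2
  cy9 -> i12,i13 (add.ALU+bne.BR) 2-wide

PAIRS = 4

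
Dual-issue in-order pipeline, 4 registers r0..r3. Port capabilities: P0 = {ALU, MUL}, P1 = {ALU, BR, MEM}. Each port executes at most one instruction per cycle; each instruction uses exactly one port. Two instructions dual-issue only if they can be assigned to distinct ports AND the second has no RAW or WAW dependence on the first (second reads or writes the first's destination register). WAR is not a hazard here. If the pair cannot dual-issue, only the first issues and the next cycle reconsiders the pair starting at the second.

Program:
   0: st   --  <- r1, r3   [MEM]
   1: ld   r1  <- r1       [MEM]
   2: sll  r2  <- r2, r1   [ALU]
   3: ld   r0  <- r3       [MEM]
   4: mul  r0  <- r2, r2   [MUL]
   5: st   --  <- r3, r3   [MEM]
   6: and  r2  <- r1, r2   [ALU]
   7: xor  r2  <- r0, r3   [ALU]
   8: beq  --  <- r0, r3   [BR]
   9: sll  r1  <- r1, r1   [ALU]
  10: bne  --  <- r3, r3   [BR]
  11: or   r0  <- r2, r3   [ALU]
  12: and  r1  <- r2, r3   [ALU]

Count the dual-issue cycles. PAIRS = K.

PAIRS = 5

c0: i0 st.MEM  no-port MEM/MEM
c1: i1 ld.MEM  RAW r1
c2: i2/i3 sll.ALU+ld.MEM  dual
c3: i4/i5 mul.MUL+st.MEM  dual
c4: i6 and.ALU  WAW r2
c5: i7/i8 xor.ALU+beq.BR  dual
c6: i9/i10 sll.ALU+bne.BR  dual
c7: i11/i12 or.ALU+and.ALU  dual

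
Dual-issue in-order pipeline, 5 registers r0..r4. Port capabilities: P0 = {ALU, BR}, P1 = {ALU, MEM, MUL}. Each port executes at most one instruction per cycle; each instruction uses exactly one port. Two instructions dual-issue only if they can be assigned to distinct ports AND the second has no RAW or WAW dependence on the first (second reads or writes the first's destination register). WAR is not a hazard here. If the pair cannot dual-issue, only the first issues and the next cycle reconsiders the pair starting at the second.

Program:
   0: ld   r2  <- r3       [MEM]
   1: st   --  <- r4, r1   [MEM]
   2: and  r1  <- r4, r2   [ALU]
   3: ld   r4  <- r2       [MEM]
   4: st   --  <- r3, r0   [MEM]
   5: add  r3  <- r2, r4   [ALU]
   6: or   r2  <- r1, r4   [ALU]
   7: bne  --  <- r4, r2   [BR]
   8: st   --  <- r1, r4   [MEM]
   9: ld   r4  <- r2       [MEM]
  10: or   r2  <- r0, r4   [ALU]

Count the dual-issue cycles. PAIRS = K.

PAIRS = 3

t=0 i0:ld.MEM ; no-port MEM/MEM
t=1 i1&i2:st.MEM/and.ALU ; dual
t=2 i3:ld.MEM ; no-port MEM/MEM
t=3 i4&i5:st.MEM/add.ALU ; dual
t=4 i6:or.ALU ; RAW r2
t=5 i7&i8:bne.BR/st.MEM ; dual
t=6 i9:ld.MEM ; RAW r4
t=7 i10:or.ALU ; tail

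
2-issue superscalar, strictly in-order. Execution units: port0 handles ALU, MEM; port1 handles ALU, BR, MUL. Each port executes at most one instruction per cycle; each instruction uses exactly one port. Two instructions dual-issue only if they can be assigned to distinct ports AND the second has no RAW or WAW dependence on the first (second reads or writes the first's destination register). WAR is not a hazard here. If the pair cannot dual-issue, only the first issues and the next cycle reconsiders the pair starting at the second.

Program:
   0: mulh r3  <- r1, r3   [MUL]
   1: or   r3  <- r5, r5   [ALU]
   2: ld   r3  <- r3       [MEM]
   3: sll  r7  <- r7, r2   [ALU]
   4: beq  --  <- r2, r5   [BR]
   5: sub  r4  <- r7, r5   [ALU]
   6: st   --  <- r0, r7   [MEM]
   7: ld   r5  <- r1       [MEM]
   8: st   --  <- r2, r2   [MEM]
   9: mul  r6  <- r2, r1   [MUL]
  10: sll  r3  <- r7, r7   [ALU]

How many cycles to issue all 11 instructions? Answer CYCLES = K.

CYCLES = 8

c0: i0 mulh.MUL  WAW r3
c1: i1 or.ALU  RAW+WAW r3
c2: i2+i3 ld.MEM+sll.ALU  dual
c3: i4+i5 beq.BR+sub.ALU  dual
c4: i6 st.MEM  no-port MEM/MEM
c5: i7 ld.MEM  no-port MEM/MEM
c6: i8+i9 st.MEM+mul.MUL  dual
c7: i10 sll.ALU  tail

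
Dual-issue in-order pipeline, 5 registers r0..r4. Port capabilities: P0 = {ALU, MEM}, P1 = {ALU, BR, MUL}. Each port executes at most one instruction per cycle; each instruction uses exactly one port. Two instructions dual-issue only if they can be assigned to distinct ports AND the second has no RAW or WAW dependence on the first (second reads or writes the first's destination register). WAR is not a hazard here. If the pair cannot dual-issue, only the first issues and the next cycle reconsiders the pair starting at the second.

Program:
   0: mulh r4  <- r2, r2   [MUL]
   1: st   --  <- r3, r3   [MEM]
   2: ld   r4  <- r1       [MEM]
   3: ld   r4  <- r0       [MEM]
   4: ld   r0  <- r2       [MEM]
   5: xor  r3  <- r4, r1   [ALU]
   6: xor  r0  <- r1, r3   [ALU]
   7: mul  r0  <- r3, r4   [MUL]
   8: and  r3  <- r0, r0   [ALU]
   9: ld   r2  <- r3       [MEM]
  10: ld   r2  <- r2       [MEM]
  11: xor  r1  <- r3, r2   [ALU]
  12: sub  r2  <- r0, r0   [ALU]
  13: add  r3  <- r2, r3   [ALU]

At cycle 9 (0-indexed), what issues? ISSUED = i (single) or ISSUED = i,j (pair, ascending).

ISSUED = 11,12

t=0 i0&i1:mulh.MUL st.MEM ; pair
t=1 i2:ld.MEM ; no-port MEM/MEM
t=2 i3:ld.MEM ; no-port MEM/MEM
t=3 i4&i5:ld.MEM xor.ALU ; pair
t=4 i6:xor.ALU ; WAW r0
t=5 i7:mul.MUL ; RAW r0
t=6 i8:and.ALU ; RAW r3
t=7 i9:ld.MEM ; no-port MEM/MEM
t=8 i10:ld.MEM ; RAW r2
t=9 i11&i12:xor.ALU sub.ALU ; pair
t=10 i13:add.ALU ; tail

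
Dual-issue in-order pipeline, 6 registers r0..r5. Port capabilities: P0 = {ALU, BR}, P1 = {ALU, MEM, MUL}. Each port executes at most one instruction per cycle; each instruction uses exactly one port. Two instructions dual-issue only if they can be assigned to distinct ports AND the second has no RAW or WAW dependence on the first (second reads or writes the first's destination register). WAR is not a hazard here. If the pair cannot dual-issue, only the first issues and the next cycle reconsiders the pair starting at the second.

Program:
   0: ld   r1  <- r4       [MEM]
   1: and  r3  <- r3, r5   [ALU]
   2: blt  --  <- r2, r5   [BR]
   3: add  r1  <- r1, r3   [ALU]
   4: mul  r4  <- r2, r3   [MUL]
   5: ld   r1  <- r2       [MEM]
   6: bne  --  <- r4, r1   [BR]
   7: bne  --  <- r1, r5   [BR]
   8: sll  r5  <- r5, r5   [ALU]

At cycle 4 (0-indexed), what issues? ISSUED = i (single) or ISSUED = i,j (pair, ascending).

ISSUED = 6

0. ld;and @i0&i1  | pair
1. blt;add @i2&i3  | pair
2. mul @i4  | no-port MUL/MEM
3. ld @i5  | RAW r1
4. bne @i6  | no-port BR/BR
5. bne;sll @i7&i8  | pair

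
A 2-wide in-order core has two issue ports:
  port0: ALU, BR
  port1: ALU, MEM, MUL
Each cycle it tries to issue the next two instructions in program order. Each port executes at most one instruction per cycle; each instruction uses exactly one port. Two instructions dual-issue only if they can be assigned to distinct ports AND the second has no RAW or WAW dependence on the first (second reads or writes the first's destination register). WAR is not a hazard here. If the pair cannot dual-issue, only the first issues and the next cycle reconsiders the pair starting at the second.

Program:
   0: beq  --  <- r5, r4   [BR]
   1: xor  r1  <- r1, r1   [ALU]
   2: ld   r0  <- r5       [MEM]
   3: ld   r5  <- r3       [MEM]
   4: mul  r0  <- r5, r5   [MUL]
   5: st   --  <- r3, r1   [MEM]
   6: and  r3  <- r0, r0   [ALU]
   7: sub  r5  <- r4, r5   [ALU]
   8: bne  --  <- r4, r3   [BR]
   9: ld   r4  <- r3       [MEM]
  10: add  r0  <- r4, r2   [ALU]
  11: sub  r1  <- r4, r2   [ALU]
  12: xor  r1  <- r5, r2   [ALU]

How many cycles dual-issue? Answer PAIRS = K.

PAIRS = 4

t=0 i0&i1:beq.BR+xor.ALU ; dual
t=1 i2:ld.MEM ; no-port MEM/MEM
t=2 i3:ld.MEM ; no-port MEM/MUL
t=3 i4:mul.MUL ; no-port MUL/MEM
t=4 i5&i6:st.MEM+and.ALU ; dual
t=5 i7&i8:sub.ALU+bne.BR ; dual
t=6 i9:ld.MEM ; RAW r4
t=7 i10&i11:add.ALU+sub.ALU ; dual
t=8 i12:xor.ALU ; tail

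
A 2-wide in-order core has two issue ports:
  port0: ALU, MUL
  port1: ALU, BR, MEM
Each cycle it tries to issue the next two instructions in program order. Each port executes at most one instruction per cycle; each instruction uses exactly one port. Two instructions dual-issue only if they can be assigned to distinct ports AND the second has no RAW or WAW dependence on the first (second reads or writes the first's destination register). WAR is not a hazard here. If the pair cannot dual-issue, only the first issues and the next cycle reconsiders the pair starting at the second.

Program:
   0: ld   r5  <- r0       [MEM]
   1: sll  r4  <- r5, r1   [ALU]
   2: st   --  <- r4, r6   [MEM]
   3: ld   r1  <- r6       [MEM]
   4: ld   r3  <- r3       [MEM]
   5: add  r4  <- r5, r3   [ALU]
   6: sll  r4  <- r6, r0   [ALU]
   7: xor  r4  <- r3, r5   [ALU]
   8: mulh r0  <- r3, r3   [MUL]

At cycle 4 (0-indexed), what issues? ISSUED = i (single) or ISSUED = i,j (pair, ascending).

#0 head=0: ld i0 RAW r5
#1 head=1: sll i1 RAW r4
#2 head=2: st i2 no-port MEM/MEM
#3 head=3: ld i3 no-port MEM/MEM
#4 head=4: ld i4 RAW r3
#5 head=5: add i5 WAW r4
#6 head=6: sll i6 WAW r4
#7 head=7: xor/mulh i7+i8 2-wide

ISSUED = 4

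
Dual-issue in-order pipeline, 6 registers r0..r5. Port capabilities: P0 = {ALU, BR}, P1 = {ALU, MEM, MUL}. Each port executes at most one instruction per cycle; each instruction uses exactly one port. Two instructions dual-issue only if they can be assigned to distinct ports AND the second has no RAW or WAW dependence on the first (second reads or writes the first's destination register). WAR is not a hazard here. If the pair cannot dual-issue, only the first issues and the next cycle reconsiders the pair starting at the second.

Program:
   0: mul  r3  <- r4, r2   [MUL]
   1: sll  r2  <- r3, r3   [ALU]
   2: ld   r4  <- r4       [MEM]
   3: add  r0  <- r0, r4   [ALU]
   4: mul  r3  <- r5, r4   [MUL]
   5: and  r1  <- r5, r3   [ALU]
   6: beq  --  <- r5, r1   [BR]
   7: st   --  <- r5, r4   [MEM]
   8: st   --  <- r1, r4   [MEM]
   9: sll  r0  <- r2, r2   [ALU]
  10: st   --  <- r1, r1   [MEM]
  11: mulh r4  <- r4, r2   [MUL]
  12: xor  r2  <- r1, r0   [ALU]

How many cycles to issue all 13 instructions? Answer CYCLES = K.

#0 head=0: mul i0 RAW r3
#1 head=1: sll ld i1+i2 2-wide
#2 head=3: add mul i3+i4 2-wide
#3 head=5: and i5 RAW r1
#4 head=6: beq st i6+i7 2-wide
#5 head=8: st sll i8+i9 2-wide
#6 head=10: st i10 no-port MEM/MUL
#7 head=11: mulh xor i11+i12 2-wide

CYCLES = 8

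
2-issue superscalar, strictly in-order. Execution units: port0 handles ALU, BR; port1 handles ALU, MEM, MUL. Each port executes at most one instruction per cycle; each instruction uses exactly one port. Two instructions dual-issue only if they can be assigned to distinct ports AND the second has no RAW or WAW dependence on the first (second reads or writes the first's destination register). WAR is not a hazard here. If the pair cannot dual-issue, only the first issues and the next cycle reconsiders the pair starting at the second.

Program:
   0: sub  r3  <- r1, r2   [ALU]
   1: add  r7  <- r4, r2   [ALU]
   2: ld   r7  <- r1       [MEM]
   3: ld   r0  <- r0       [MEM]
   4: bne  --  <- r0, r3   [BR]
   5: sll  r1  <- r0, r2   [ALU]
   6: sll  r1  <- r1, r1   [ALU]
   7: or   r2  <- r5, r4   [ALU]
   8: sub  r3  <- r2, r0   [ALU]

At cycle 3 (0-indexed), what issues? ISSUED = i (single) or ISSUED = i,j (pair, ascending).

ISSUED = 4,5

  cy0 -> i0+i1 (sub;add) dual
  cy1 -> i2 (ld) no-port MEM/MEM
  cy2 -> i3 (ld) RAW r0
  cy3 -> i4+i5 (bne;sll) dual
  cy4 -> i6+i7 (sll;or) dual
  cy5 -> i8 (sub) tail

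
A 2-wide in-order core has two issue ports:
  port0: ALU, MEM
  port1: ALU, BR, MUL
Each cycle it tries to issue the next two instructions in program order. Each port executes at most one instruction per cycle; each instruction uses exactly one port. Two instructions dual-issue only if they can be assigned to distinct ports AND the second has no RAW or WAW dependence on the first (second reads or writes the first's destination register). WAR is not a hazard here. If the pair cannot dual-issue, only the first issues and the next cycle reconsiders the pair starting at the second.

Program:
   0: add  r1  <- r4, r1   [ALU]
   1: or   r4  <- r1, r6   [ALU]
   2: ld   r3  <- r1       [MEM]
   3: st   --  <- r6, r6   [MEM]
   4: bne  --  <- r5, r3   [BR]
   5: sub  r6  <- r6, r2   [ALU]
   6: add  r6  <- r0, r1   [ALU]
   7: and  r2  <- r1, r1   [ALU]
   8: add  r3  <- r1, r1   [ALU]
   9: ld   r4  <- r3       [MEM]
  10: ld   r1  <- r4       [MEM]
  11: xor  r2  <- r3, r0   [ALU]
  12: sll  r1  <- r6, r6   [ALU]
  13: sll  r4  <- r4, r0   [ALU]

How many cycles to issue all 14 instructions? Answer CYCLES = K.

CYCLES = 9

t=0 i0:add.ALU ; RAW r1
t=1 i1+i2:or.ALU;ld.MEM ; 2-wide
t=2 i3+i4:st.MEM;bne.BR ; 2-wide
t=3 i5:sub.ALU ; WAW r6
t=4 i6+i7:add.ALU;and.ALU ; 2-wide
t=5 i8:add.ALU ; RAW r3
t=6 i9:ld.MEM ; no-port MEM/MEM
t=7 i10+i11:ld.MEM;xor.ALU ; 2-wide
t=8 i12+i13:sll.ALU;sll.ALU ; 2-wide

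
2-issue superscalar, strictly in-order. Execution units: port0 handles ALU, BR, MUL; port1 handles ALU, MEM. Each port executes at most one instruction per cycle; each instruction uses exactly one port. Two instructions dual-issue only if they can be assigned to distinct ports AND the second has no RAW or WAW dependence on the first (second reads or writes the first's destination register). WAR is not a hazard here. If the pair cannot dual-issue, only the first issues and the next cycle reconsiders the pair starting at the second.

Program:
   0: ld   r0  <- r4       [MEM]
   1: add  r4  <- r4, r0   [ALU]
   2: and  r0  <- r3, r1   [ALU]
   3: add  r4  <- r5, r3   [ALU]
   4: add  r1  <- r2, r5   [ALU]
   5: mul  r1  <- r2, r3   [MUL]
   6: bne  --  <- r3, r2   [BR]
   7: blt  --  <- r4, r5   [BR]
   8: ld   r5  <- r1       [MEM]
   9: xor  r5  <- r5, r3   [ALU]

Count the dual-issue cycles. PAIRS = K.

PAIRS = 3

#0 head=0: ld i0 RAW r0
#1 head=1: add and i1+i2 pair
#2 head=3: add add i3+i4 pair
#3 head=5: mul i5 no-port MUL/BR
#4 head=6: bne i6 no-port BR/BR
#5 head=7: blt ld i7+i8 pair
#6 head=9: xor i9 tail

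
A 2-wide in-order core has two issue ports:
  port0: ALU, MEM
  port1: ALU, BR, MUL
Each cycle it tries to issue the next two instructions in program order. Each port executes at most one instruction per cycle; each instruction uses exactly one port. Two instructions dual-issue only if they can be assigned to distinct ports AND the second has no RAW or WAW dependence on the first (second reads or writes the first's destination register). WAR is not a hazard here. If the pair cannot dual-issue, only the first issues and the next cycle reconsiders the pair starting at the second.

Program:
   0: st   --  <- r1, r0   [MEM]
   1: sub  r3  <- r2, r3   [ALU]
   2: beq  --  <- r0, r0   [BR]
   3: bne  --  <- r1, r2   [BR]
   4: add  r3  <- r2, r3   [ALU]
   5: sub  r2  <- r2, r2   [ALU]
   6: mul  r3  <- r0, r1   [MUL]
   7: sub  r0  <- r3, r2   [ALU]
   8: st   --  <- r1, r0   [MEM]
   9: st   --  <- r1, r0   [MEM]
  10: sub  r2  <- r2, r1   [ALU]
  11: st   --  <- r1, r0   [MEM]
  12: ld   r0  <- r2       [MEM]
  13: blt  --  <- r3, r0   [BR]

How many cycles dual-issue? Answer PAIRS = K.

  cy0 -> i0,i1 (st.MEM;sub.ALU) pair
  cy1 -> i2 (beq.BR) no-port BR/BR
  cy2 -> i3,i4 (bne.BR;add.ALU) pair
  cy3 -> i5,i6 (sub.ALU;mul.MUL) pair
  cy4 -> i7 (sub.ALU) RAW r0
  cy5 -> i8 (st.MEM) no-port MEM/MEM
  cy6 -> i9,i10 (st.MEM;sub.ALU) pair
  cy7 -> i11 (st.MEM) no-port MEM/MEM
  cy8 -> i12 (ld.MEM) RAW r0
  cy9 -> i13 (blt.BR) tail

PAIRS = 4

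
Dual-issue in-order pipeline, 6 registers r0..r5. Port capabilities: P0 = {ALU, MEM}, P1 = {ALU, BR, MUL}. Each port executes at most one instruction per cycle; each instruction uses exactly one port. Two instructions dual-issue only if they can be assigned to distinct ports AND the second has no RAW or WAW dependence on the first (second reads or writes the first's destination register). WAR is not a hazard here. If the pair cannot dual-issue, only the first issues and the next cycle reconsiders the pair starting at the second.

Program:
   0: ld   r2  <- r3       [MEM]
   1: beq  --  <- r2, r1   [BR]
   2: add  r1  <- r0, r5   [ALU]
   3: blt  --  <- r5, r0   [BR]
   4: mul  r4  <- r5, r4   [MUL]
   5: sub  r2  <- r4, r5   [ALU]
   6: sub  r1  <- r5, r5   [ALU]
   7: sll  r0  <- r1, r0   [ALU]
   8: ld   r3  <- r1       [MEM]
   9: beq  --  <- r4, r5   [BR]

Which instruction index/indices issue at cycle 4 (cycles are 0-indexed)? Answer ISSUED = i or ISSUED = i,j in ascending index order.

c0: i0 ld.MEM  RAW r2
c1: i1&i2 beq.BR/add.ALU  dual
c2: i3 blt.BR  no-port BR/MUL
c3: i4 mul.MUL  RAW r4
c4: i5&i6 sub.ALU/sub.ALU  dual
c5: i7&i8 sll.ALU/ld.MEM  dual
c6: i9 beq.BR  tail

ISSUED = 5,6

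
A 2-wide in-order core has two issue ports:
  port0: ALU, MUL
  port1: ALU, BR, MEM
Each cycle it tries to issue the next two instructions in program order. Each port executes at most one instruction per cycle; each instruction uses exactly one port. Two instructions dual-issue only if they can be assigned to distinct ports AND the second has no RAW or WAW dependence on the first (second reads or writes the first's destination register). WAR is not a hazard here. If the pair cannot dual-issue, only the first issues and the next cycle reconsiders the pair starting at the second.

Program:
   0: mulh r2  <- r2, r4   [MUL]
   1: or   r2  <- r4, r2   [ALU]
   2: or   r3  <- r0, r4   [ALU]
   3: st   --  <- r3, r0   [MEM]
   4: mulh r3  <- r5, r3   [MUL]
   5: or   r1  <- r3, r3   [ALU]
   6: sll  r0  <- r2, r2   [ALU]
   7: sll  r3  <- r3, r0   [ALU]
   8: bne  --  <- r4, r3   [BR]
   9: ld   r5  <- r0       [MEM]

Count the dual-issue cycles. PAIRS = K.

c0: i0 mulh  RAW+WAW r2
c1: i1/i2 or;or  2-wide
c2: i3/i4 st;mulh  2-wide
c3: i5/i6 or;sll  2-wide
c4: i7 sll  RAW r3
c5: i8 bne  no-port BR/MEM
c6: i9 ld  tail

PAIRS = 3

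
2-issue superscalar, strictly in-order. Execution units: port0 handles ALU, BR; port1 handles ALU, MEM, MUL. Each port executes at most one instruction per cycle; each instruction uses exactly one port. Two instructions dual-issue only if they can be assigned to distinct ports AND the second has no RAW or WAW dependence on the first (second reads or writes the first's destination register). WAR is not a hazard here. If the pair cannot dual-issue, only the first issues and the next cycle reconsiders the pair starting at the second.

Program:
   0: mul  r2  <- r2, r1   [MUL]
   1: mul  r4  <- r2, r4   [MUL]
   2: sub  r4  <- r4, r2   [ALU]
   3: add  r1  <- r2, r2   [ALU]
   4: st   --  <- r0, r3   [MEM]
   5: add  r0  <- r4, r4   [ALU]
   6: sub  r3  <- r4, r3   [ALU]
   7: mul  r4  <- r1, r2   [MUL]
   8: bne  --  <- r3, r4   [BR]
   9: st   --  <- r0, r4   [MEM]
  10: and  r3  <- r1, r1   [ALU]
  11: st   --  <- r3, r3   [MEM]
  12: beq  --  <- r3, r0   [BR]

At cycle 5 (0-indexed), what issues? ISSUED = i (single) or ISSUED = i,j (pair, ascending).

ISSUED = 8,9

[0] i0  mul  -- no-port MUL/MUL
[1] i1  mul  -- RAW+WAW r4
[2] i2,i3  sub;add  -- pair
[3] i4,i5  st;add  -- pair
[4] i6,i7  sub;mul  -- pair
[5] i8,i9  bne;st  -- pair
[6] i10  and  -- RAW r3
[7] i11,i12  st;beq  -- pair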